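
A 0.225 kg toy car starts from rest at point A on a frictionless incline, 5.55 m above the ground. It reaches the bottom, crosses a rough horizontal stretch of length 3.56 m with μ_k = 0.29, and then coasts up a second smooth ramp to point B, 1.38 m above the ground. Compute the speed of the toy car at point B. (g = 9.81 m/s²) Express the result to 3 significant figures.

Energy at A: mgh₁ = (0.225)(9.81)(5.55) = 12.250 J
Friction loss: W_f = μ_k mg d = 2.279 J
At B: ½mv² + mgh₂ = mgh₁ − W_f
½mv² = 12.250 − 2.279 − 3.0460 = 6.9255 J
v = √(2 × 6.9255/0.225) = 7.846 m/s

v = 7.85 m/s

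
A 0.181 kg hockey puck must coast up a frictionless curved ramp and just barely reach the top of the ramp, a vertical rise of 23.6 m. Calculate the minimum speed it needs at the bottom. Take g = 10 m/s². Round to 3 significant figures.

At the top it is momentarily at rest, so all KE converts to PE: ½mv² = mgh
v = √(2gh) = √(2 × 10 × 23.6) = 21.73 m/s

v = 21.7 m/s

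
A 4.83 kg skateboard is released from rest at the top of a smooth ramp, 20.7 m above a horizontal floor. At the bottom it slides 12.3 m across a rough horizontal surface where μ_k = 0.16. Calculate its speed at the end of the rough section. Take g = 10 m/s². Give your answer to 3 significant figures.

v = 19.4 m/s

Applying the work–energy principle:
mgh = ½mv² + μ_k m g d
W_f = μ_k mg d = (0.16)(4.83)(10)(12.3) = 95.05 J
½mv² = mgh − W_f = 999.81 − 95.05 = 904.76 J
v = √(2 × 904.76/4.83) = 19.36 m/s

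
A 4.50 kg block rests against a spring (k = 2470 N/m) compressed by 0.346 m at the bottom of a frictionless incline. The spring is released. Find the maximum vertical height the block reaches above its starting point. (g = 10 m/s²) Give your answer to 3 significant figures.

Energy conservation from release to the highest point: ½kx² = mgh
h = kx²/(2mg) = (2470)(0.346)²/(2 × 4.50 × 10) = 3.286 m

h = 3.29 m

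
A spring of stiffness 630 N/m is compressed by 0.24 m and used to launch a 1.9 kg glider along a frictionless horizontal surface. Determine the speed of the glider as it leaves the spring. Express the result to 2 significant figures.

v = 4.4 m/s

Conservation of energy: ½kx² = ½mv²
v = x√(k/m) = 0.24 × √(630/1.9) = 4.370 m/s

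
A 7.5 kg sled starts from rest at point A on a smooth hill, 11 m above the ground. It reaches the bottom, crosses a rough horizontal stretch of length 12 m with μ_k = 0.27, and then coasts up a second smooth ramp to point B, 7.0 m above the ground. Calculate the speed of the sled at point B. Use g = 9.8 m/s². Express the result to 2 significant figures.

Energy at A: mgh₁ = (7.5)(9.8)(11) = 808.50 J
Friction loss: W_f = μ_k mg d = 238.1 J
At B: ½mv² + mgh₂ = mgh₁ − W_f
½mv² = 808.50 − 238.1 − 514.50 = 55.860 J
v = √(2 × 55.860/7.5) = 3.860 m/s

v = 3.9 m/s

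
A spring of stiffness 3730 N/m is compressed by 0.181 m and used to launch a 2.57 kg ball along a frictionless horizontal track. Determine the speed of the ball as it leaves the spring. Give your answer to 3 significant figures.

The ball leaves the spring when the spring is at natural length, so ½kx² = ½mv²
v = x√(k/m) = 0.181 × √(3730/2.57) = 6.896 m/s

v = 6.90 m/s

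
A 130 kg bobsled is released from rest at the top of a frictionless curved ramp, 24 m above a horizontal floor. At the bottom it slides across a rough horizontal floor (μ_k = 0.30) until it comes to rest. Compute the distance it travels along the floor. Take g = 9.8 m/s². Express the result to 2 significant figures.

d = 80 m

Applying the work–energy principle:
At rest all PE has been dissipated by friction: mgh = μ_k m g d
d = h/μ_k = 24/0.30 = 80.00 m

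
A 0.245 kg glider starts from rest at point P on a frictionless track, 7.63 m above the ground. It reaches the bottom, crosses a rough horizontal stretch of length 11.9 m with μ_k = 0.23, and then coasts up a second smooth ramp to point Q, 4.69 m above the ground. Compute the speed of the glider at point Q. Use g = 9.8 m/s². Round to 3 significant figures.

v = 1.99 m/s

Energy at P: mgh₁ = (0.245)(9.8)(7.63) = 18.320 J
Friction loss: W_f = μ_k mg d = 6.572 J
At Q: ½mv² + mgh₂ = mgh₁ − W_f
½mv² = 18.320 − 6.572 − 11.261 = 0.48740 J
v = √(2 × 0.48740/0.245) = 1.995 m/s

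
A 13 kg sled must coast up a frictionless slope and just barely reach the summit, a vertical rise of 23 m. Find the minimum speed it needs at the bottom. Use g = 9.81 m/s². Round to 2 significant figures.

v = 21 m/s

At the top it is momentarily at rest, so all KE converts to PE: ½mv² = mgh
v = √(2gh) = √(2 × 9.81 × 23) = 21.24 m/s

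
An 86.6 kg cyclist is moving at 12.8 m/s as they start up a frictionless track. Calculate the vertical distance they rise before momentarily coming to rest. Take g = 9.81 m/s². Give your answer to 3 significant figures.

By energy conservation, ½mv² = mgh
h = v²/(2g) = 12.8²/(2 × 9.81) = 8.351 m

h = 8.35 m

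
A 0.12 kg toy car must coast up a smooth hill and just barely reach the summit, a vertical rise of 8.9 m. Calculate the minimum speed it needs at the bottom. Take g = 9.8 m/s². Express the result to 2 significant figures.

v = 13 m/s

At the top it is momentarily at rest, so all KE converts to PE: ½mv² = mgh
v = √(2gh) = √(2 × 9.8 × 8.9) = 13.21 m/s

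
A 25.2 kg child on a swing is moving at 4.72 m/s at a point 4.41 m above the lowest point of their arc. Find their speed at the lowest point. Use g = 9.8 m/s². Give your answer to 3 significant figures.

v = 10.4 m/s

Mechanical energy is conserved (no friction): ½mv₀² + mgh = ½mv²
v² = v₀² + 2gh = (4.72)² + 2(9.8)(4.41) = 108.71
v = √108.71 = 10.43 m/s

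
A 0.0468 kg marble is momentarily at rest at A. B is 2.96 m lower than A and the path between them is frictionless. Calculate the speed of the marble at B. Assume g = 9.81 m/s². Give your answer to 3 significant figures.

Equating total energy at the two states: mgh = ½mv²
v = √(2gh) = √(2 × 9.81 × 2.96) = √58.075 = 7.621 m/s

v = 7.62 m/s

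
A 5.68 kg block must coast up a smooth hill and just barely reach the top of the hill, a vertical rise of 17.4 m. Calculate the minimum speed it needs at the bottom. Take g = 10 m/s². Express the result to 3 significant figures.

At the top it is momentarily at rest, so all KE converts to PE: ½mv² = mgh
v = √(2gh) = √(2 × 10 × 17.4) = 18.65 m/s

v = 18.7 m/s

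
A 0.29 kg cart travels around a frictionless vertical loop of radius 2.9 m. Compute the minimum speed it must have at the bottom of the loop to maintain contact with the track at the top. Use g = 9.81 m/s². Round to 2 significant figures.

At the top: mg = mv_top²/r ⇒ v_top² = gr = 28.45 m²/s²
Energy from bottom to top (height 2r): ½mv_bot² = ½mv_top² + mg(2r)
v_bot² = gr + 4gr = 5gr = 142.2
v_bot = √(5gr) = 11.93 m/s

v = 12 m/s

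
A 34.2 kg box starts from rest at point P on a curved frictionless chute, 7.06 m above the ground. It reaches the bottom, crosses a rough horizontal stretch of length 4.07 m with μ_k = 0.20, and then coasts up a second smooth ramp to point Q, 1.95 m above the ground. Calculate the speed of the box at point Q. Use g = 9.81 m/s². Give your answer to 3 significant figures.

Energy at P: mgh₁ = (34.2)(9.81)(7.06) = 2368.6 J
Friction loss: W_f = μ_k mg d = 273.1 J
At Q: ½mv² + mgh₂ = mgh₁ − W_f
½mv² = 2368.6 − 273.1 − 654.23 = 1441.3 J
v = √(2 × 1441.3/34.2) = 9.181 m/s

v = 9.18 m/s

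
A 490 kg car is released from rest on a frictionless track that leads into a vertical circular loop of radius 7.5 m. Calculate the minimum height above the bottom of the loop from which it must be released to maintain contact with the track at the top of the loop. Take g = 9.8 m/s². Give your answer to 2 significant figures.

h = 19 m

At the top, for minimum speed gravity alone supplies the centripetal force: mg = mv_top²/r ⇒ v_top² = gr = 73.50 m²/s²
Energy conservation from release height h to the top (height 2r): mgh = ½mv_top² + mg(2r)
h = v_top²/(2g) + 2r = r/2 + 2r = 5r/2 = 18.75 m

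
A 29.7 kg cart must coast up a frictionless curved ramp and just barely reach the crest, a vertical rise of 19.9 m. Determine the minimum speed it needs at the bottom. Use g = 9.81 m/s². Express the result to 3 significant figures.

v = 19.8 m/s

At the top it is momentarily at rest, so all KE converts to PE: ½mv² = mgh
v = √(2gh) = √(2 × 9.81 × 19.9) = 19.76 m/s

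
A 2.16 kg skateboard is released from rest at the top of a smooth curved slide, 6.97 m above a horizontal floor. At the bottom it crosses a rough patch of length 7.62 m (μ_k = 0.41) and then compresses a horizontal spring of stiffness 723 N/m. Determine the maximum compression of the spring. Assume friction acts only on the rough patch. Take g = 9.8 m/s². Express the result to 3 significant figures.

x = 0.475 m

Initial energy: E₁ = mgh = (2.16)(9.8)(6.97) = 147.54 J
Friction removes W_f = μ_k mg d = (0.41)(2.16)(9.8)(7.62) = 66.13 J
Energy reaching the spring: E = 147.54 − 66.13 = 81.408 J
At max compression ½kx² = E ⇒ x = √(2E/k) = √(2 × 81.408/723) = 0.4745 m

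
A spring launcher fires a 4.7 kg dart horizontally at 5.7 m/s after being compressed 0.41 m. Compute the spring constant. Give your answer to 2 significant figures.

k = 910 N/m

Spring PE at full compression equals KE at release: ½kx² = ½mv²
k = mv²/x² = (4.7)(5.7)²/(0.41)² = 908.4 N/m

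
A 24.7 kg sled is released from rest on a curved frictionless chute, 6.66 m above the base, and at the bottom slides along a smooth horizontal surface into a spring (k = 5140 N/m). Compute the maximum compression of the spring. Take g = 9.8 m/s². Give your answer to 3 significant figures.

x = 0.792 m

Gravitational PE at the top equals spring PE at max compression: mgh = ½kx²
x = √(2mgh/k) = √(2 × 24.7 × 9.8 × 6.66 / 5140) = 0.7920 m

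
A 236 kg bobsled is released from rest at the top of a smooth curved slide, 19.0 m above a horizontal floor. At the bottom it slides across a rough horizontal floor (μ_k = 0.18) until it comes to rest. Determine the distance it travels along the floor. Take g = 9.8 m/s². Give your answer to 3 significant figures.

d = 106 m

Applying the work–energy principle:
At rest all PE has been dissipated by friction: mgh = μ_k m g d
d = h/μ_k = 19.0/0.18 = 105.6 m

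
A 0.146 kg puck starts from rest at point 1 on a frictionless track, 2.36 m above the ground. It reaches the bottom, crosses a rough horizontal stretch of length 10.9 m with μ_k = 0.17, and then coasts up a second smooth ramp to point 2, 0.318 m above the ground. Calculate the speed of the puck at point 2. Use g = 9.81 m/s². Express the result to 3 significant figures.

Energy at 1: mgh₁ = (0.146)(9.81)(2.36) = 3.3801 J
Friction loss: W_f = μ_k mg d = 2.654 J
At 2: ½mv² + mgh₂ = mgh₁ − W_f
½mv² = 3.3801 − 2.654 − 0.45546 = 0.27070 J
v = √(2 × 0.27070/0.146) = 1.926 m/s

v = 1.93 m/s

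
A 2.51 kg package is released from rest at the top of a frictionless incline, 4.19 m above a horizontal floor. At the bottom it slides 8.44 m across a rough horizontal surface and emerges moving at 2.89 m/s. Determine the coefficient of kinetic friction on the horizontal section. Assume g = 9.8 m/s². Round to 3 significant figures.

μ_k = 0.446

Energy at the top = energy at the end + work done against friction:
mgh = ½mv² + μ_k m g d
mgh = 103.07 J; ½mv² = 10.482 J
W_f = 103.07 − 10.482 = 92.58 J
μ_k = W_f/(mg·d) = 92.58/(24.60 × 8.44) = 0.4460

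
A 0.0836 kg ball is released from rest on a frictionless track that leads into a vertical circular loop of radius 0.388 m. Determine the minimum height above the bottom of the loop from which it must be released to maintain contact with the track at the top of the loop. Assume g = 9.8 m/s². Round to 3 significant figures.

h = 0.970 m

At the top, for minimum speed gravity alone supplies the centripetal force: mg = mv_top²/r ⇒ v_top² = gr = 3.802 m²/s²
Energy conservation from release height h to the top (height 2r): mgh = ½mv_top² + mg(2r)
h = v_top²/(2g) + 2r = r/2 + 2r = 5r/2 = 0.9700 m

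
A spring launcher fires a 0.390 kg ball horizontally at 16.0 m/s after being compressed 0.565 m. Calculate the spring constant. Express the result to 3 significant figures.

k = 313 N/m

½kx² = ½mv²
k = mv²/x² = (0.390)(16.0)²/(0.565)² = 312.8 N/m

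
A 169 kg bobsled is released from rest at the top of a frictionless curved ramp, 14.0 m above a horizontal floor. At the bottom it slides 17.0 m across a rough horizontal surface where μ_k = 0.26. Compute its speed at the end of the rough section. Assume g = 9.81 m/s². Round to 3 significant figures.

Applying the work–energy principle:
mgh = ½mv² + μ_k m g d
W_f = μ_k mg d = (0.26)(169)(9.81)(17.0) = 7328 J
½mv² = mgh − W_f = 23210 − 7328 = 15883 J
v = √(2 × 15883/169) = 13.71 m/s

v = 13.7 m/s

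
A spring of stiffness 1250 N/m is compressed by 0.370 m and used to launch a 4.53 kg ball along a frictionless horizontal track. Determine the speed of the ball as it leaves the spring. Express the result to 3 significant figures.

Spring PE converts entirely to kinetic energy: ½kx² = ½mv²
v = x√(k/m) = 0.370 × √(1250/4.53) = 6.146 m/s

v = 6.15 m/s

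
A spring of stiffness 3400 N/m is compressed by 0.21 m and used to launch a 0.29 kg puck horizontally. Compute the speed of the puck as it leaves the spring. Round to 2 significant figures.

v = 23 m/s

Spring PE converts entirely to kinetic energy: ½kx² = ½mv²
v = x√(k/m) = 0.21 × √(3400/0.29) = 22.74 m/s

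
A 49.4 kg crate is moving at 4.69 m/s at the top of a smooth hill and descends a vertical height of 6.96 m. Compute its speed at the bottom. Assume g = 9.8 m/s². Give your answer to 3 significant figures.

v = 12.6 m/s

Mechanical energy is conserved (no friction): ½mv₀² + mgh = ½mv²
v² = v₀² + 2gh = (4.69)² + 2(9.8)(6.96) = 158.41
v = √158.41 = 12.59 m/s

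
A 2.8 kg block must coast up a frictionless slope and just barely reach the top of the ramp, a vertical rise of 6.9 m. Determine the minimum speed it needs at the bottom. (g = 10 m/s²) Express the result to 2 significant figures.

v = 12 m/s

At the top it is momentarily at rest, so all KE converts to PE: ½mv² = mgh
v = √(2gh) = √(2 × 10 × 6.9) = 11.75 m/s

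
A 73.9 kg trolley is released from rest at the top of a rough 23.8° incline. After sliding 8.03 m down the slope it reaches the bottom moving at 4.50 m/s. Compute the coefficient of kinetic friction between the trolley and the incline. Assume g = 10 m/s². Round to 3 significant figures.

Energy balance down the incline: mg L sinθ − ½mv² = μ_k (mg cosθ) L
mgL sinθ = 2394.7 J; ½mv² = 748.24 J
W_f = 2394.7 − 748.24 = 1646 J
μ_k = W_f/(mg cosθ · L) = 1646/(676.2 × 8.03) = 0.3032

μ_k = 0.303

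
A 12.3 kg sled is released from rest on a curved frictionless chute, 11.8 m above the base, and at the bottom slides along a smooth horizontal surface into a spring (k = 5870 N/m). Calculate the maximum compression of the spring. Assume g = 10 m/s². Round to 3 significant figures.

Gravitational PE at the top equals spring PE at max compression: mgh = ½kx²
x = √(2mgh/k) = √(2 × 12.3 × 10 × 11.8 / 5870) = 0.7032 m

x = 0.703 m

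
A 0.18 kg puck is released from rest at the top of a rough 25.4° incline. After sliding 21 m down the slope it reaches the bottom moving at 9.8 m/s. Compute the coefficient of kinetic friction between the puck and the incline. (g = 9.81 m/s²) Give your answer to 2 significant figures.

μ_k = 0.22

mgh = ½mv² + μ_k (mg cosθ) L, with h = L sinθ
mgL sinθ = 15.906 J; ½mv² = 8.6436 J
W_f = 15.906 − 8.6436 = 7.262 J
μ_k = W_f/(mg cosθ · L) = 7.262/(1.595 × 21) = 0.2168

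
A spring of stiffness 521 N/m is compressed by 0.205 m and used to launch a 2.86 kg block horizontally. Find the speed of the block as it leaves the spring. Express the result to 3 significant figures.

v = 2.77 m/s

Conservation of energy: ½kx² = ½mv²
v = x√(k/m) = 0.205 × √(521/2.86) = 2.767 m/s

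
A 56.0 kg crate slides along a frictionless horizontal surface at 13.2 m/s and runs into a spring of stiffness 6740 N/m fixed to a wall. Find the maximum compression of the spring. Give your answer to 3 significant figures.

At max compression the crate is momentarily at rest: ½mv² = ½kx²
x = v√(m/k) = 13.2 × √(56.0/6740) = 1.203 m

x = 1.20 m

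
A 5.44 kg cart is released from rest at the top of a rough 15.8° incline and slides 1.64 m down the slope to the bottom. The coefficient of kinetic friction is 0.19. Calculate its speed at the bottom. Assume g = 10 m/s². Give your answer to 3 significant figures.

Work–energy: mg(L sinθ) − μ_k(mg cosθ)L = ½mv²
mgh = mgL sinθ = (5.44)(10)(1.64)sin15.8° = 24.292 J
W_f = μ_k mg cosθ · L = (0.19)(5.44)(10)cos15.8°·1.64 = 16.31 J
½mv² = 24.292 − 16.31 = 7.9812 J
v = √(2 × 7.9812/5.44) = 1.713 m/s

v = 1.71 m/s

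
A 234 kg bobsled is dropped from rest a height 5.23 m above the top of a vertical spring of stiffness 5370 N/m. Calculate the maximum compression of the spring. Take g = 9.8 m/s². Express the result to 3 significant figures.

x = 2.58 m

Measuring PE from the top of the relaxed spring, at max compression the bobsled has dropped H + x with zero KE, so:
mg(H + x) = ½kx²
½(5370)x² − (234)(9.8)x − (234)(9.8)(5.23) = 0
2685x² − 2293x − 11993 = 0
x = [2293 + √(5.259e+06 + 1.2881e+08)]/(2 × 2685) = 2.583 m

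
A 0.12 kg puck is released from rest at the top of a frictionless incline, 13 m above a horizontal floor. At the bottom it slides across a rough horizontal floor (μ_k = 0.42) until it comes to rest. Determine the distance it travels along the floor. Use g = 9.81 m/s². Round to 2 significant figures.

d = 31 m

Applying the work–energy principle:
At rest all PE has been dissipated by friction: mgh = μ_k m g d
d = h/μ_k = 13/0.42 = 30.95 m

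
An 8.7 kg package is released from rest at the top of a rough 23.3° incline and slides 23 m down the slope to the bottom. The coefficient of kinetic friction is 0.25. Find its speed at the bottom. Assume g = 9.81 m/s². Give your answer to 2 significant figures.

v = 8.7 m/s

Taking the bottom as reference, mgh = ½mv² + μ_k N L with h = L sinθ, N = mg cosθ:
mgh = mgL sinθ = (8.7)(9.81)(23)sin23.3° = 776.45 J
W_f = μ_k mg cosθ · L = (0.25)(8.7)(9.81)cos23.3°·23 = 450.7 J
½mv² = 776.45 − 450.7 = 325.73 J
v = √(2 × 325.73/8.7) = 8.653 m/s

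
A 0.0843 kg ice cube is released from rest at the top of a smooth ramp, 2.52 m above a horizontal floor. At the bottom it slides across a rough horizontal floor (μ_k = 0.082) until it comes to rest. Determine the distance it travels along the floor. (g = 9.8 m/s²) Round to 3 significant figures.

d = 30.7 m

Applying the work–energy principle:
At rest all PE has been dissipated by friction: mgh = μ_k m g d
d = h/μ_k = 2.52/0.082 = 30.73 m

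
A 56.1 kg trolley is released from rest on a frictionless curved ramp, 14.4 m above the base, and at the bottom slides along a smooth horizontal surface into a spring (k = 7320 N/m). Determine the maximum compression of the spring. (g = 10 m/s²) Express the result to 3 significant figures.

x = 1.49 m

Energy conservation (no friction) from release to max compression: mgh = ½kx²
x = √(2mgh/k) = √(2 × 56.1 × 10 × 14.4 / 7320) = 1.486 m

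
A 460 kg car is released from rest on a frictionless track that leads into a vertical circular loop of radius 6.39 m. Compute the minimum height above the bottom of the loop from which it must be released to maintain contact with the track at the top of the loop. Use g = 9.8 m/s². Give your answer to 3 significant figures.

At the top, for minimum speed gravity alone supplies the centripetal force: mg = mv_top²/r ⇒ v_top² = gr = 62.62 m²/s²
Energy conservation from release height h to the top (height 2r): mgh = ½mv_top² + mg(2r)
h = v_top²/(2g) + 2r = r/2 + 2r = 5r/2 = 15.97 m

h = 16.0 m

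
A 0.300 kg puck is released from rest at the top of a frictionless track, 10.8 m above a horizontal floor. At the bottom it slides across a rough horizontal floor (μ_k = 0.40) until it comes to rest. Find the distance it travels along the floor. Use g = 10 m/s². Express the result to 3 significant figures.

Energy bookkeeping (friction removes W_f = μ_k N d):
At rest all PE has been dissipated by friction: mgh = μ_k m g d
d = h/μ_k = 10.8/0.40 = 27.00 m

d = 27.0 m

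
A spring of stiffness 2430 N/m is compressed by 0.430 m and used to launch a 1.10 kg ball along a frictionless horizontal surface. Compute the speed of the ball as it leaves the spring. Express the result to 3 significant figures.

Spring PE converts entirely to kinetic energy: ½kx² = ½mv²
v = x√(k/m) = 0.430 × √(2430/1.10) = 20.21 m/s

v = 20.2 m/s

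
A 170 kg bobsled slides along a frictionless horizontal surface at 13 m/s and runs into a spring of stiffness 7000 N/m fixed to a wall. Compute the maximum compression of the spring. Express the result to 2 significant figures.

Conservation of energy between contact and max compression: ½mv² = ½kx²
x = v√(m/k) = 13 × √(170/7000) = 2.026 m

x = 2.0 m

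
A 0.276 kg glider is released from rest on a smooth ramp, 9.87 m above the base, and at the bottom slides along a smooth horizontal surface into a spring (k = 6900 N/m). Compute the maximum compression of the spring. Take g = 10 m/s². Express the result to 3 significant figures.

Energy conservation (no friction) from release to max compression: mgh = ½kx²
x = √(2mgh/k) = √(2 × 0.276 × 10 × 9.87 / 6900) = 0.08886 m

x = 0.0889 m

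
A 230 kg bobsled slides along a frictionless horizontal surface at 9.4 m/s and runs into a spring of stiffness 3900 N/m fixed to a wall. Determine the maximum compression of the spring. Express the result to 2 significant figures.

x = 2.3 m

All KE is stored as spring PE at maximum compression: ½mv² = ½kx²
x = v√(m/k) = 9.4 × √(230/3900) = 2.283 m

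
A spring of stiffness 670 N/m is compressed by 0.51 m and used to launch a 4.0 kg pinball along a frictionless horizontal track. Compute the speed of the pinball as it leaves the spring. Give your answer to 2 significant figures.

Spring PE converts entirely to kinetic energy: ½kx² = ½mv²
v = x√(k/m) = 0.51 × √(670/4.0) = 6.601 m/s

v = 6.6 m/s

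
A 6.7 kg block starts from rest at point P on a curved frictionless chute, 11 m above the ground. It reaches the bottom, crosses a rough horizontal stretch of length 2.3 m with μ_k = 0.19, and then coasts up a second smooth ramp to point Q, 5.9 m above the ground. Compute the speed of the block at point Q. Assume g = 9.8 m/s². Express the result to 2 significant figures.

v = 9.6 m/s

Energy at P: mgh₁ = (6.7)(9.8)(11) = 722.26 J
Friction loss: W_f = μ_k mg d = 28.69 J
At Q: ½mv² + mgh₂ = mgh₁ − W_f
½mv² = 722.26 − 28.69 − 387.39 = 306.17 J
v = √(2 × 306.17/6.7) = 9.560 m/s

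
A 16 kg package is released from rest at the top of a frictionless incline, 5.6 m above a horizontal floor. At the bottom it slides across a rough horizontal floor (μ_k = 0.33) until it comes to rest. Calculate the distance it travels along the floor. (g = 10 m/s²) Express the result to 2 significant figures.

Energy at the top = energy at the end + work done against friction:
At rest all PE has been dissipated by friction: mgh = μ_k m g d
d = h/μ_k = 5.6/0.33 = 16.97 m

d = 17 m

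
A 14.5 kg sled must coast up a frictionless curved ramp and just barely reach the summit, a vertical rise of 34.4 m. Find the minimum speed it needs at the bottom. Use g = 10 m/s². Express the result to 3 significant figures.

At the top it is momentarily at rest, so all KE converts to PE: ½mv² = mgh
v = √(2gh) = √(2 × 10 × 34.4) = 26.23 m/s

v = 26.2 m/s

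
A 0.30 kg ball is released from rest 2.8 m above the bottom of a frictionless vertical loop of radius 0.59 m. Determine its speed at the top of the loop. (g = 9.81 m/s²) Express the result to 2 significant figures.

Energy conservation: mgh = ½mv_top² + mg(2r)
v_top² = 2g(h − 2r) = 2(9.81)(2.8 − 1.180) = 31.78
v_top = 5.638 m/s

v = 5.6 m/s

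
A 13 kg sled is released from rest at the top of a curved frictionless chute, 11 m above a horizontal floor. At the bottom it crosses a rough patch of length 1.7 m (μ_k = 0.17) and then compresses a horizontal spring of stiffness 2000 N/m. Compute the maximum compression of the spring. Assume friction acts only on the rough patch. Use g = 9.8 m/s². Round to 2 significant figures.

Initial energy: E₁ = mgh = (13)(9.8)(11) = 1401.4 J
Friction removes W_f = μ_k mg d = (0.17)(13)(9.8)(1.7) = 36.82 J
Energy reaching the spring: E = 1401.4 − 36.82 = 1364.6 J
At max compression ½kx² = E ⇒ x = √(2E/k) = √(2 × 1364.6/2000) = 1.168 m

x = 1.2 m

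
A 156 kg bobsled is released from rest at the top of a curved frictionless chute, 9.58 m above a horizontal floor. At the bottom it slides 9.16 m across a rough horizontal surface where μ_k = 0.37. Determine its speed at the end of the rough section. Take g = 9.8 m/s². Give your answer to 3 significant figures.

Applying the work–energy principle:
mgh = ½mv² + μ_k m g d
W_f = μ_k mg d = (0.37)(156)(9.8)(9.16) = 5181 J
½mv² = mgh − W_f = 14646 − 5181 = 9464.5 J
v = √(2 × 9464.5/156) = 11.02 m/s

v = 11.0 m/s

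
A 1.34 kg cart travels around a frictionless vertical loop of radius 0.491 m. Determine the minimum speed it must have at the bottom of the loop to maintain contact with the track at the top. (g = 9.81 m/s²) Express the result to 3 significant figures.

v = 4.91 m/s

At the top: mg = mv_top²/r ⇒ v_top² = gr = 4.817 m²/s²
Energy from bottom to top (height 2r): ½mv_bot² = ½mv_top² + mg(2r)
v_bot² = gr + 4gr = 5gr = 24.08
v_bot = √(5gr) = 4.907 m/s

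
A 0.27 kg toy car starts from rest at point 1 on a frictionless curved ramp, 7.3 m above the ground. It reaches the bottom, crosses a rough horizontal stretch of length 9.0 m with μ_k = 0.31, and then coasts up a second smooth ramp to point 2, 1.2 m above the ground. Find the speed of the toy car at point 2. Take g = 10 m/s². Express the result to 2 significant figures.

v = 8.1 m/s

Energy at 1: mgh₁ = (0.27)(10)(7.3) = 19.710 J
Friction loss: W_f = μ_k mg d = 7.533 J
At 2: ½mv² + mgh₂ = mgh₁ − W_f
½mv² = 19.710 − 7.533 − 3.2400 = 8.9370 J
v = √(2 × 8.9370/0.27) = 8.136 m/s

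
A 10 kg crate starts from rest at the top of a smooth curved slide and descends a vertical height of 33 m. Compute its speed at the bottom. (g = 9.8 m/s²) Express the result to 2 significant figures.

v = 25 m/s

Equating total energy at the two states: mgh = ½mv²
The mass cancels from both sides.
v = √(2gh) = √(2 × 9.8 × 33) = √646.80 = 25.43 m/s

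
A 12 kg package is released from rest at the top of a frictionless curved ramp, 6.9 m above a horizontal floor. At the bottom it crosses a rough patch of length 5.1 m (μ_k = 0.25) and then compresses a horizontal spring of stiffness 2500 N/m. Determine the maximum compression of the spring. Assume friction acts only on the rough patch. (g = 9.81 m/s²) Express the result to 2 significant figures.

x = 0.73 m

Initial energy: E₁ = mgh = (12)(9.81)(6.9) = 812.27 J
Friction removes W_f = μ_k mg d = (0.25)(12)(9.81)(5.1) = 150.1 J
Energy reaching the spring: E = 812.27 − 150.1 = 662.18 J
At max compression ½kx² = E ⇒ x = √(2E/k) = √(2 × 662.18/2500) = 0.7278 m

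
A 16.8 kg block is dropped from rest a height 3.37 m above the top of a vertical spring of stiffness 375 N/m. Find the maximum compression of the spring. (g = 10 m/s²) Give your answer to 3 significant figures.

x = 2.24 m

Let x be the compression. The total drop is H + x, and the block is instantaneously at rest at max compression, so energy conservation gives:
mg(H + x) = ½kx²
½(375)x² − (16.8)(10)x − (16.8)(10)(3.37) = 0
187.5x² − 168.0x − 566.2 = 0
x = [168.0 + √(28224 + 424620)]/(2 × 187.5) = 2.242 m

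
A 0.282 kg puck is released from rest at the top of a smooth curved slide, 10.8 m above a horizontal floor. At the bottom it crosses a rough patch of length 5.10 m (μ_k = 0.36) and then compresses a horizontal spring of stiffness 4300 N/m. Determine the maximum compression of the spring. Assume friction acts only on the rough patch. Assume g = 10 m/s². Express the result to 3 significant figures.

x = 0.108 m

Initial energy: E₁ = mgh = (0.282)(10)(10.8) = 30.456 J
Friction removes W_f = μ_k mg d = (0.36)(0.282)(10)(5.10) = 5.178 J
Energy reaching the spring: E = 30.456 − 5.178 = 25.278 J
At max compression ½kx² = E ⇒ x = √(2E/k) = √(2 × 25.278/4300) = 0.1084 m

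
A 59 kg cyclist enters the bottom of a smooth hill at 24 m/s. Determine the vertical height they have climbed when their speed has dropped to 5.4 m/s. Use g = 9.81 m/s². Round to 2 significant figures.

Conservation of energy: ½mv₁² = ½mv₂² + mgh
h = (v₁² − v₂²)/(2g) = (24² − 5.4²)/(2 × 9.81) = 27.87 m

h = 28 m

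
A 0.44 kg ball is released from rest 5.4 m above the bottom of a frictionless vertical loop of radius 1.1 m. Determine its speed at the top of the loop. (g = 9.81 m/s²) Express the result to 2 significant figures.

v = 7.9 m/s

Energy conservation: mgh = ½mv_top² + mg(2r)
v_top² = 2g(h − 2r) = 2(9.81)(5.4 − 2.200) = 62.78
v_top = 7.924 m/s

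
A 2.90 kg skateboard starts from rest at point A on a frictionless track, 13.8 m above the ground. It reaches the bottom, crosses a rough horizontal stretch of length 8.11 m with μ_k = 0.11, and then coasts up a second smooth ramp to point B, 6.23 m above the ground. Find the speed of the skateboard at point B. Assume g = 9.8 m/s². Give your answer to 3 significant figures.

v = 11.4 m/s

Energy at A: mgh₁ = (2.90)(9.8)(13.8) = 392.20 J
Friction loss: W_f = μ_k mg d = 25.35 J
At B: ½mv² + mgh₂ = mgh₁ − W_f
½mv² = 392.20 − 25.35 − 177.06 = 189.79 J
v = √(2 × 189.79/2.90) = 11.44 m/s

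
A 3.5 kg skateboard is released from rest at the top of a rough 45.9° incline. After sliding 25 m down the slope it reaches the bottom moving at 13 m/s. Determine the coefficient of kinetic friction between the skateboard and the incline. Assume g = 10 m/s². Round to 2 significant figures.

Energy balance down the incline: mg L sinθ − ½mv² = μ_k (mg cosθ) L
mgL sinθ = 628.36 J; ½mv² = 295.75 J
W_f = 628.36 − 295.75 = 332.6 J
μ_k = W_f/(mg cosθ · L) = 332.6/(24.36 × 25) = 0.5462

μ_k = 0.55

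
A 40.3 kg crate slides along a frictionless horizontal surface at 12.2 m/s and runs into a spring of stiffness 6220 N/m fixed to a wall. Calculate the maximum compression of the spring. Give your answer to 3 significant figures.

x = 0.982 m

All KE is stored as spring PE at maximum compression: ½mv² = ½kx²
x = v√(m/k) = 12.2 × √(40.3/6220) = 0.9820 m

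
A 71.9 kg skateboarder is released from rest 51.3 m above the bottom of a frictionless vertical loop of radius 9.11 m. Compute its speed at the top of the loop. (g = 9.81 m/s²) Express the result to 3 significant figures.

Energy conservation: mgh = ½mv_top² + mg(2r)
v_top² = 2g(h − 2r) = 2(9.81)(51.3 − 18.22) = 649.0
v_top = 25.48 m/s

v = 25.5 m/s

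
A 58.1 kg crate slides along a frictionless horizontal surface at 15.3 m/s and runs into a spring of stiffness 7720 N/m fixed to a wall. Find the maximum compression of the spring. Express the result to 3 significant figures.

x = 1.33 m

At max compression the crate is momentarily at rest: ½mv² = ½kx²
x = v√(m/k) = 15.3 × √(58.1/7720) = 1.327 m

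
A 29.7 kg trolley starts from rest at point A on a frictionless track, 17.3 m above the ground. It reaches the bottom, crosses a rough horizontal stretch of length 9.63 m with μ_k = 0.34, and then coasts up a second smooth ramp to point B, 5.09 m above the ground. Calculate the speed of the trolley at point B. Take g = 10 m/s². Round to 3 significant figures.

Energy at A: mgh₁ = (29.7)(10)(17.3) = 5138.1 J
Friction loss: W_f = μ_k mg d = 972.4 J
At B: ½mv² + mgh₂ = mgh₁ − W_f
½mv² = 5138.1 − 972.4 − 1511.7 = 2653.9 J
v = √(2 × 2653.9/29.7) = 13.37 m/s

v = 13.4 m/s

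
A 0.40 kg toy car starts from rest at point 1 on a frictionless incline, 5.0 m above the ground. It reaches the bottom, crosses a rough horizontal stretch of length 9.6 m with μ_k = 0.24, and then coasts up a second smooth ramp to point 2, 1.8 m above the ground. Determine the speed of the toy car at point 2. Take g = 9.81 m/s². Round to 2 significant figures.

Energy at 1: mgh₁ = (0.40)(9.81)(5.0) = 19.620 J
Friction loss: W_f = μ_k mg d = 9.041 J
At 2: ½mv² + mgh₂ = mgh₁ − W_f
½mv² = 19.620 − 9.041 − 7.0632 = 3.5159 J
v = √(2 × 3.5159/0.40) = 4.193 m/s

v = 4.2 m/s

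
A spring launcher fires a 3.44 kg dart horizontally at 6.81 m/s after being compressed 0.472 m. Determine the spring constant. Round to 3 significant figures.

½kx² = ½mv²
k = mv²/x² = (3.44)(6.81)²/(0.472)² = 716.1 N/m

k = 716 N/m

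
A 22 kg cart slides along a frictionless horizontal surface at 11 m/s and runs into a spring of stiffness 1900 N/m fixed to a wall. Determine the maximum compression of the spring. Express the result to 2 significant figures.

x = 1.2 m

At max compression the cart is momentarily at rest: ½mv² = ½kx²
x = v√(m/k) = 11 × √(22/1900) = 1.184 m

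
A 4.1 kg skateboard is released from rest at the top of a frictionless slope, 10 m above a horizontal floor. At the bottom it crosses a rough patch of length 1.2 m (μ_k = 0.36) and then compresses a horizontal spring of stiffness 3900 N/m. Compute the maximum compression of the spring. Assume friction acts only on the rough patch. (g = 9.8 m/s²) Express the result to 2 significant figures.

x = 0.44 m

Initial energy: E₁ = mgh = (4.1)(9.8)(10) = 401.80 J
Friction removes W_f = μ_k mg d = (0.36)(4.1)(9.8)(1.2) = 17.36 J
Energy reaching the spring: E = 401.80 − 17.36 = 384.44 J
At max compression ½kx² = E ⇒ x = √(2E/k) = √(2 × 384.44/3900) = 0.4440 m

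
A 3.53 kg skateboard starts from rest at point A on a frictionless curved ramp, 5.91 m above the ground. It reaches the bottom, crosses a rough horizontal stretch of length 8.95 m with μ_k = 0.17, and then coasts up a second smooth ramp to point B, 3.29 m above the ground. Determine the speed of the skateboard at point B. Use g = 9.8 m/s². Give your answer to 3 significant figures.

Energy at A: mgh₁ = (3.53)(9.8)(5.91) = 204.45 J
Friction loss: W_f = μ_k mg d = 52.63 J
At B: ½mv² + mgh₂ = mgh₁ − W_f
½mv² = 204.45 − 52.63 − 113.81 = 38.002 J
v = √(2 × 38.002/3.53) = 4.640 m/s

v = 4.64 m/s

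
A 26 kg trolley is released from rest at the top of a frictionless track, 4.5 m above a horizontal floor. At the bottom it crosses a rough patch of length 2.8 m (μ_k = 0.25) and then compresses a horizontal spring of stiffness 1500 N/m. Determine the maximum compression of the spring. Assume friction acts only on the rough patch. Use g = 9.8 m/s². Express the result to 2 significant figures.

x = 1.1 m

Initial energy: E₁ = mgh = (26)(9.8)(4.5) = 1146.6 J
Friction removes W_f = μ_k mg d = (0.25)(26)(9.8)(2.8) = 178.4 J
Energy reaching the spring: E = 1146.6 − 178.4 = 968.24 J
At max compression ½kx² = E ⇒ x = √(2E/k) = √(2 × 968.24/1500) = 1.136 m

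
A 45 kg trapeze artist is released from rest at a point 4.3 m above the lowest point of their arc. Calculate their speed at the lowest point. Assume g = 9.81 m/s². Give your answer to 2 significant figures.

Energy conservation between the two points: mgh = ½mv²
v = √(2gh) = √(2 × 9.81 × 4.3) = √84.366 = 9.185 m/s

v = 9.2 m/s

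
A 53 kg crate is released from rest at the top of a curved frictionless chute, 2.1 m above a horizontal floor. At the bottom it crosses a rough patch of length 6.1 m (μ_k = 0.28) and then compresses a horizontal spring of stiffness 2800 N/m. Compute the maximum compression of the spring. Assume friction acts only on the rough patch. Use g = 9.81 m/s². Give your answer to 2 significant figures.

x = 0.38 m

Initial energy: E₁ = mgh = (53)(9.81)(2.1) = 1091.9 J
Friction removes W_f = μ_k mg d = (0.28)(53)(9.81)(6.1) = 888.0 J
Energy reaching the spring: E = 1091.9 − 888.0 = 203.81 J
At max compression ½kx² = E ⇒ x = √(2E/k) = √(2 × 203.81/2800) = 0.3815 m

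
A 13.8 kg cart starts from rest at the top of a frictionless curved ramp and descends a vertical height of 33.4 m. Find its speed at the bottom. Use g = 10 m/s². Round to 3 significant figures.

v = 25.8 m/s

Energy conservation between the two points: mgh = ½mv²
v = √(2gh) = √(2 × 10 × 33.4) = √668.00 = 25.85 m/s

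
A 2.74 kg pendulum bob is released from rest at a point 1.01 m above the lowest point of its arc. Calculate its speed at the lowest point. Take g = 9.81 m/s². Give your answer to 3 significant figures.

v = 4.45 m/s

Equating total energy at the two states: mgh = ½mv²
v = √(2gh) = √(2 × 9.81 × 1.01) = √19.816 = 4.452 m/s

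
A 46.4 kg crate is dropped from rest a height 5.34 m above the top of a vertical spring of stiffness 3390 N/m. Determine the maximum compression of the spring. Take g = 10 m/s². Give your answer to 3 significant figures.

x = 1.35 m

Measuring PE from the top of the relaxed spring, at max compression the crate has dropped H + x with zero KE, so:
mg(H + x) = ½kx²
½(3390)x² − (46.4)(10)x − (46.4)(10)(5.34) = 0
1695x² − 464.0x − 2478 = 0
x = [464.0 + √(215296 + 1.6799e+07)]/(2 × 1695) = 1.354 m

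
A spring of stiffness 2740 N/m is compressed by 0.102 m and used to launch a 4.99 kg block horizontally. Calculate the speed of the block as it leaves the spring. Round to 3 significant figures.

Spring PE converts entirely to kinetic energy: ½kx² = ½mv²
v = x√(k/m) = 0.102 × √(2740/4.99) = 2.390 m/s

v = 2.39 m/s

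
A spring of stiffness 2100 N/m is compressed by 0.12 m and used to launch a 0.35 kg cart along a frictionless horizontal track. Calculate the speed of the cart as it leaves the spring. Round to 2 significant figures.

The cart leaves the spring when the spring is at natural length, so ½kx² = ½mv²
v = x√(k/m) = 0.12 × √(2100/0.35) = 9.295 m/s

v = 9.3 m/s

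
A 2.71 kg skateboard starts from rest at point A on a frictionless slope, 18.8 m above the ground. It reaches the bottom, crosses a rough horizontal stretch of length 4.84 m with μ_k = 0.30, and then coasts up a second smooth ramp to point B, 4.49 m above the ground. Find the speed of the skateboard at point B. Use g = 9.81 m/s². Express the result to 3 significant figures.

Energy at A: mgh₁ = (2.71)(9.81)(18.8) = 499.80 J
Friction loss: W_f = μ_k mg d = 38.60 J
At B: ½mv² + mgh₂ = mgh₁ − W_f
½mv² = 499.80 − 38.60 − 119.37 = 341.83 J
v = √(2 × 341.83/2.71) = 15.88 m/s

v = 15.9 m/s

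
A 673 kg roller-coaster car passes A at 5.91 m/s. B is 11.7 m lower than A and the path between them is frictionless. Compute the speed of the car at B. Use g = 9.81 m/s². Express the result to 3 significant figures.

Energy conservation between the two points: ½mv₀² + mgh = ½mv²
v² = v₀² + 2gh = (5.91)² + 2(9.81)(11.7) = 264.48
v = √264.48 = 16.26 m/s

v = 16.3 m/s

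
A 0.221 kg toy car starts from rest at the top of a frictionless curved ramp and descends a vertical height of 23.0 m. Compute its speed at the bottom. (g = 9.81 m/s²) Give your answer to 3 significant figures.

Equating total energy at the two states: mgh = ½mv²
The mass cancels from both sides.
v = √(2gh) = √(2 × 9.81 × 23.0) = √451.26 = 21.24 m/s

v = 21.2 m/s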